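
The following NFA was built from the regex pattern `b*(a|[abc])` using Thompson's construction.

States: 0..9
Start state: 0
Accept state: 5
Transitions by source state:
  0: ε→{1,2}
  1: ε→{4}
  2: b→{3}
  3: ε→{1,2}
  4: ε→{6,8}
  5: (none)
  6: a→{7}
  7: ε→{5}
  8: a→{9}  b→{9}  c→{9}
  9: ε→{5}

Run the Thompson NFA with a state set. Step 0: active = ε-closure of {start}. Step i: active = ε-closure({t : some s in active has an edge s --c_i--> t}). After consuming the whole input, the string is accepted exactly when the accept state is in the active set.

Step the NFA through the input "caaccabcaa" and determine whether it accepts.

S₀ = ε-closure({0}) = {0,1,2,4,6,8}
'c' @ 1: {5,9}  ✓accept
'a' @ 2: {}  — dead — no transitions
rest 'accabcaa' ignored (set empty)
after full input: {}  (accept=5 not in)

Answer: REJECT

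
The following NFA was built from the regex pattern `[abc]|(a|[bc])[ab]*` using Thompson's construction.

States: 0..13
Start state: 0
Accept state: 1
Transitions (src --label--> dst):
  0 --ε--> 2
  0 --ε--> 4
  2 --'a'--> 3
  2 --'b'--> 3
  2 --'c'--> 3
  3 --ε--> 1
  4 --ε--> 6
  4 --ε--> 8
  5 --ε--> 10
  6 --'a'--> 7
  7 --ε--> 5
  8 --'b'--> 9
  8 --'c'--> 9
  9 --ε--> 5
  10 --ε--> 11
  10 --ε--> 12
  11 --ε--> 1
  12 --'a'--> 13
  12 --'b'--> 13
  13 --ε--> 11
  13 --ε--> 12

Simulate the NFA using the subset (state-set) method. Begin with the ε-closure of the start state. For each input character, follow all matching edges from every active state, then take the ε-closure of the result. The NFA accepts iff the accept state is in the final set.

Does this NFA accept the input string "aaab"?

Answer: ACCEPT

Trace:
S₀ = ε-closure({0}) = {0,2,4,6,8}
'a' @ 1: {1,3,5,7,10,11,12}  ✓accept
'a' @ 2: {1,11,12,13}  ✓accept
'a' @ 3: {1,11,12,13}  ✓accept
'b' @ 4: {1,11,12,13}  ✓accept
after full input: {1,11,12,13}  (accept=1 in)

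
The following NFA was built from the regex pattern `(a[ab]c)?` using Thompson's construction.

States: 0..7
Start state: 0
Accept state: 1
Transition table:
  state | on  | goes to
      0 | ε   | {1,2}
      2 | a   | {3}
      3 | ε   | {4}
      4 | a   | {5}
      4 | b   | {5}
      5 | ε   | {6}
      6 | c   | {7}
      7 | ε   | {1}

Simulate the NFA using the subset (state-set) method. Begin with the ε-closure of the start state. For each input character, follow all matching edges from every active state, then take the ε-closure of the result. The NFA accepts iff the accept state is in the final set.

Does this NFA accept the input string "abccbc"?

start: ε-closure({0}) = {0,1,2}
'a' @ 1: {3,4}
'b' @ 2: {5,6}
'c' @ 3: {1,7}  [accepting]
'c' @ 4: {}  — dead — no transitions
rest 'bc' ignored (set empty)
after full input: {}  (accept=1 not in)

Answer: REJECT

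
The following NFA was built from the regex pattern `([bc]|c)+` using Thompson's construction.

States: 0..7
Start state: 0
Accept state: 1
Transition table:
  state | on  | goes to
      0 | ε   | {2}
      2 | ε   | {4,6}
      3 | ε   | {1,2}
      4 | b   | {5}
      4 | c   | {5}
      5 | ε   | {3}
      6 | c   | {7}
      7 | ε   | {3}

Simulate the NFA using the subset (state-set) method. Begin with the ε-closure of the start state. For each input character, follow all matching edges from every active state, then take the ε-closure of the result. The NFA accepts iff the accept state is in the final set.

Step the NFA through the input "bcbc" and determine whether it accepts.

Answer: ACCEPT

Derivation:
initial (ε-close {0}): {0,2,4,6}
'b' @ 1: {1,2,3,4,5,6}  ✓accept
'c' @ 2: {1,2,3,4,5,6,7}  ✓accept
'b' @ 3: {1,2,3,4,5,6}  ✓accept
'c' @ 4: {1,2,3,4,5,6,7}  ✓accept
end set {1,2,3,4,5,6,7} — state 1 in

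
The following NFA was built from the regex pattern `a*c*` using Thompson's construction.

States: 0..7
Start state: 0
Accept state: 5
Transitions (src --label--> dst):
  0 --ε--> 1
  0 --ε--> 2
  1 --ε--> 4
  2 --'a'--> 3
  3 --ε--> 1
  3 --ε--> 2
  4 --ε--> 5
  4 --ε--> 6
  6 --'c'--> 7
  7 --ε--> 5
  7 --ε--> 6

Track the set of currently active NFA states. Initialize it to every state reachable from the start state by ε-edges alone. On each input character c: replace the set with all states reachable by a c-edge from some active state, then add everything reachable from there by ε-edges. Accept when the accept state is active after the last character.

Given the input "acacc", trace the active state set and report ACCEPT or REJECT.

start: ε-closure({0}) = {0,1,2,4,5,6}
'a' @ 1: {1,2,3,4,5,6}  [accepting]
'c' @ 2: {5,6,7}  [accepting]
'a' @ 3: {}  — state set empty
rest 'cc' ignored (set empty)
final: {}; accept 5 not in set

Answer: REJECT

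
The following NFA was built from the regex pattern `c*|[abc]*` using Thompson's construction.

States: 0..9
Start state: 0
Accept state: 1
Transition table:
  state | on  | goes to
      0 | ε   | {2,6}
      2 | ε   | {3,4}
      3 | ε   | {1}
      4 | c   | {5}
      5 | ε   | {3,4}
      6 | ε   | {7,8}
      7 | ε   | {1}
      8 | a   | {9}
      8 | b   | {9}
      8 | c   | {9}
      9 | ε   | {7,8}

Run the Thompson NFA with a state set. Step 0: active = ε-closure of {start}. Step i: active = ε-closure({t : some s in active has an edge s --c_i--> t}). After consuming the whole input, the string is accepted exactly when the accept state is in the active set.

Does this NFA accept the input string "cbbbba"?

Answer: ACCEPT

Derivation:
initial (ε-close {0}): {0,1,2,3,4,6,7,8}
'c' @ 1: {1,3,4,5,7,8,9}  [accepting]
'b' @ 2: {1,7,8,9}  [accepting]
'b' @ 3: {1,7,8,9}  [accepting]
'b' @ 4: {1,7,8,9}  [accepting]
'b' @ 5: {1,7,8,9}  [accepting]
'a' @ 6: {1,7,8,9}  [accepting]
final: {1,7,8,9}; accept 1 in set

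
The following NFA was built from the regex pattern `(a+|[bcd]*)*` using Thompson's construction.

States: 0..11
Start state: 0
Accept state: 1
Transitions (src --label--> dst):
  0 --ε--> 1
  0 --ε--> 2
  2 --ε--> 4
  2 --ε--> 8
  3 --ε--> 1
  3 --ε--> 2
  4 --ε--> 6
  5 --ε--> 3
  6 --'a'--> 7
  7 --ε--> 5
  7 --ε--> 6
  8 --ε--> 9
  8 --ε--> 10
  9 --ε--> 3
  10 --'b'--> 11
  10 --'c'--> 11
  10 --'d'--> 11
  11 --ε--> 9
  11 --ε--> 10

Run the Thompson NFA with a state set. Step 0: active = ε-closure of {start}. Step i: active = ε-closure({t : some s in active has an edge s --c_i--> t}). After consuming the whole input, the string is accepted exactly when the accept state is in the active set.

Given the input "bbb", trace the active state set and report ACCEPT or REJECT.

initial (ε-close {0}): {0,1,2,3,4,6,8,9,10}
'b' @ 1: {1,2,3,4,6,8,9,10,11}  (accept∈set)
'b' @ 2: {1,2,3,4,6,8,9,10,11}  (accept∈set)
'b' @ 3: {1,2,3,4,6,8,9,10,11}  (accept∈set)
after full input: {1,2,3,4,6,8,9,10,11}  (accept=1 in)

Answer: ACCEPT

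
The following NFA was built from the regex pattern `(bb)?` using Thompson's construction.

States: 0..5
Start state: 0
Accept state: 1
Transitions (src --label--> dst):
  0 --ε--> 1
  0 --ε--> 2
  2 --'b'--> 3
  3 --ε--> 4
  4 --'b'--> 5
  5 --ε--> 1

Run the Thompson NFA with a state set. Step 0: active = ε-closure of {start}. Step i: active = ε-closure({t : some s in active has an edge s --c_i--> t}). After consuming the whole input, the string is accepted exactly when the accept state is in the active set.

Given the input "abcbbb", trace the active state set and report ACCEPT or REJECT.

start: ε-closure({0}) = {0,1,2}
'a' @ 1: {}  — dead — no transitions
rest 'bcbbb' ignored (set empty)
end set {} — state 1 not in

Answer: REJECT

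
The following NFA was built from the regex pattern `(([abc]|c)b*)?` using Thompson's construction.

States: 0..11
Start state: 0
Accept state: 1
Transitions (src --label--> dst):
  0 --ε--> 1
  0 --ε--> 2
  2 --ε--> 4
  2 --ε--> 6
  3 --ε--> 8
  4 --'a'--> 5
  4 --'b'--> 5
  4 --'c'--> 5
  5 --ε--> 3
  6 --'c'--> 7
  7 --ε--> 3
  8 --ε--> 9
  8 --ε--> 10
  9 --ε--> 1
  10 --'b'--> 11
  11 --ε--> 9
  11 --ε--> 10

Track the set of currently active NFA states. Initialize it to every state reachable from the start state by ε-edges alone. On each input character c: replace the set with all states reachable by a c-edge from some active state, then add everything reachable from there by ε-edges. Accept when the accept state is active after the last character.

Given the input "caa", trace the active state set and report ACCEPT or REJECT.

initial (ε-close {0}): {0,1,2,4,6}
'c' @ 1: {1,3,5,7,8,9,10}  [accepting]
'a' @ 2: {}  — dead — no transitions
rest 'a' ignored (set empty)
end set {} — state 1 not in

Answer: REJECT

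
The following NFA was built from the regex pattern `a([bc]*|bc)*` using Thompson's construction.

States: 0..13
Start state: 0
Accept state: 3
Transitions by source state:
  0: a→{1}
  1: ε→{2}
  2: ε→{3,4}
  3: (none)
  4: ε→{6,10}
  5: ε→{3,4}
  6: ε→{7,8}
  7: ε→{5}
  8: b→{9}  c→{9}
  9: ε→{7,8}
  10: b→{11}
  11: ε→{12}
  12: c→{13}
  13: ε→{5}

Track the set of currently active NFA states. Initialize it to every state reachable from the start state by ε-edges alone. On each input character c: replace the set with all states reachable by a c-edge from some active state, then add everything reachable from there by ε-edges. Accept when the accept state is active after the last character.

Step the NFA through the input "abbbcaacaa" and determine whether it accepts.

S₀ = ε-closure({0}) = {0}
'a' @ 1: {1,2,3,4,5,6,7,8,10}  [accepting]
'b' @ 2: {3,4,5,6,7,8,9,10,11,12}  [accepting]
'b' @ 3: {3,4,5,6,7,8,9,10,11,12}  [accepting]
'b' @ 4: {3,4,5,6,7,8,9,10,11,12}  [accepting]
'c' @ 5: {3,4,5,6,7,8,9,10,13}  [accepting]
'a' @ 6: {}  — dead — no transitions
rest 'acaa' ignored (set empty)
after full input: {}  (accept=3 not in)

Answer: REJECT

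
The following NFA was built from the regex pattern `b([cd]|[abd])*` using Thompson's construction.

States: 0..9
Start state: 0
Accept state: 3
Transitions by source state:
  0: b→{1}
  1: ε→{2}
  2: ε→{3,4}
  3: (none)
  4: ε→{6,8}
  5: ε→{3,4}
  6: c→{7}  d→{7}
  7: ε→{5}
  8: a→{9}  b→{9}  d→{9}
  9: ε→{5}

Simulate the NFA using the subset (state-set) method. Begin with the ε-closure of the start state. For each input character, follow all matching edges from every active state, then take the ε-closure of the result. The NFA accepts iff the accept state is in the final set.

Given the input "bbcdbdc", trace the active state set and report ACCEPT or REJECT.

S₀ = ε-closure({0}) = {0}
'b' @ 1: {1,2,3,4,6,8}  (accept∈set)
'b' @ 2: {3,4,5,6,8,9}  (accept∈set)
'c' @ 3: {3,4,5,6,7,8}  (accept∈set)
'd' @ 4: {3,4,5,6,7,8,9}  (accept∈set)
'b' @ 5: {3,4,5,6,8,9}  (accept∈set)
'd' @ 6: {3,4,5,6,7,8,9}  (accept∈set)
'c' @ 7: {3,4,5,6,7,8}  (accept∈set)
final: {3,4,5,6,7,8}; accept 3 in set

Answer: ACCEPT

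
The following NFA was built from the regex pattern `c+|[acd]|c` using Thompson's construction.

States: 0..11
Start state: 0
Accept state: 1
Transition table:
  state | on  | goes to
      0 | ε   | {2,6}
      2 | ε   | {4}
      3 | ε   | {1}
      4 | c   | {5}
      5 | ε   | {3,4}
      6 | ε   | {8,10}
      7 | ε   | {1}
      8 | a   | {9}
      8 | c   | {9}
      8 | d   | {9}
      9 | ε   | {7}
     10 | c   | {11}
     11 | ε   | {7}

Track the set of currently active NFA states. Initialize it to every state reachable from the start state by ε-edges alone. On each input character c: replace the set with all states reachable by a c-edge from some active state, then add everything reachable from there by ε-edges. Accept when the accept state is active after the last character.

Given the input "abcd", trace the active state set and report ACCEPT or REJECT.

Answer: REJECT

Derivation:
start: ε-closure({0}) = {0,2,4,6,8,10}
'a' @ 1: {1,7,9}  [accepting]
'b' @ 2: {}  — dead — no transitions
rest 'cd' ignored (set empty)
final: {}; accept 1 not in set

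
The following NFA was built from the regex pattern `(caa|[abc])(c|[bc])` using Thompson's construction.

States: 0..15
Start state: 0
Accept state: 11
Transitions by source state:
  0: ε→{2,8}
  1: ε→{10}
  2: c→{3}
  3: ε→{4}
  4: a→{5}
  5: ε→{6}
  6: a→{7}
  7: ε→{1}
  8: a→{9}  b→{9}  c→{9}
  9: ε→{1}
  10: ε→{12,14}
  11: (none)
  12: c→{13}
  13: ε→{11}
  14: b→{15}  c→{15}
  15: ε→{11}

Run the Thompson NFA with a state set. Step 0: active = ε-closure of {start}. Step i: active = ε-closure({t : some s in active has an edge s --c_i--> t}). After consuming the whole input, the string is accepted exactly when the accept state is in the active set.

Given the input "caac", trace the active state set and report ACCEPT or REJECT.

Answer: ACCEPT

Derivation:
start: ε-closure({0}) = {0,2,8}
'c' @ 1: {1,3,4,9,10,12,14}
'a' @ 2: {5,6}
'a' @ 3: {1,7,10,12,14}
'c' @ 4: {11,13,15}  ✓accept
end set {11,13,15} — state 11 in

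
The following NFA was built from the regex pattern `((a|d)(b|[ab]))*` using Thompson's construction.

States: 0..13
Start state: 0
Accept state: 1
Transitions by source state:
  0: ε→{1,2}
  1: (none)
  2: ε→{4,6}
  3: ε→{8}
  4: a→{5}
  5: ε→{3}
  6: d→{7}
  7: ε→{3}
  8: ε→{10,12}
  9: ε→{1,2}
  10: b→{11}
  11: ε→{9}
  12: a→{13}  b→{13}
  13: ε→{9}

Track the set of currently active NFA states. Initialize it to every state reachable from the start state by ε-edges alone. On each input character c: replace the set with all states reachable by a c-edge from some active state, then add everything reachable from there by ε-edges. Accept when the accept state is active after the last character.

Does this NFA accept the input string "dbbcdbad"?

S₀ = ε-closure({0}) = {0,1,2,4,6}
'd' @ 1: {3,7,8,10,12}
'b' @ 2: {1,2,4,6,9,11,13}  (accept∈set)
'b' @ 3: {}  — dead — no transitions
rest 'cdbad' ignored (set empty)
final: {}; accept 1 not in set

Answer: REJECT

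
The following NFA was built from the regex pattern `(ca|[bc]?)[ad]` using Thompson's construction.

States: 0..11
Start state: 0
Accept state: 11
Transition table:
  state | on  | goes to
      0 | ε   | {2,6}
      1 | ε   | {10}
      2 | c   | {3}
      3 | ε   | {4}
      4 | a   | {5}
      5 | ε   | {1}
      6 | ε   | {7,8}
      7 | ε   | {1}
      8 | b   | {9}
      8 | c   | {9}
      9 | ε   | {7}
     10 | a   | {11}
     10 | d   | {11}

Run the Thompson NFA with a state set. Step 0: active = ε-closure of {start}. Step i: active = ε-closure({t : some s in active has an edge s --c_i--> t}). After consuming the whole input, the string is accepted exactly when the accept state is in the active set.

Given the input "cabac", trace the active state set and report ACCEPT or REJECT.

Answer: REJECT

Derivation:
initial (ε-close {0}): {0,1,2,6,7,8,10}
'c' @ 1: {1,3,4,7,9,10}
'a' @ 2: {1,5,10,11}  ✓accept
'b' @ 3: {}  — dead — no transitions
rest 'ac' ignored (set empty)
after full input: {}  (accept=11 not in)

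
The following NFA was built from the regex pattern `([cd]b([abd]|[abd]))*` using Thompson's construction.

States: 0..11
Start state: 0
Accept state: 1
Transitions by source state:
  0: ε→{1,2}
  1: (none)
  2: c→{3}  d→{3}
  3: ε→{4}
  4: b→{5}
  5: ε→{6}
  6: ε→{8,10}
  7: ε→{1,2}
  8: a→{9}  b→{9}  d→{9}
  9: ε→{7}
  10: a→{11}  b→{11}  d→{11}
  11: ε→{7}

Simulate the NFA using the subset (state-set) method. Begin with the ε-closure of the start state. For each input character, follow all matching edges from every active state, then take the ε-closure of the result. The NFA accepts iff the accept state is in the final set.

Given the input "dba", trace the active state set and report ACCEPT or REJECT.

initial (ε-close {0}): {0,1,2}
'd' @ 1: {3,4}
'b' @ 2: {5,6,8,10}
'a' @ 3: {1,2,7,9,11}  [accepting]
final: {1,2,7,9,11}; accept 1 in set

Answer: ACCEPT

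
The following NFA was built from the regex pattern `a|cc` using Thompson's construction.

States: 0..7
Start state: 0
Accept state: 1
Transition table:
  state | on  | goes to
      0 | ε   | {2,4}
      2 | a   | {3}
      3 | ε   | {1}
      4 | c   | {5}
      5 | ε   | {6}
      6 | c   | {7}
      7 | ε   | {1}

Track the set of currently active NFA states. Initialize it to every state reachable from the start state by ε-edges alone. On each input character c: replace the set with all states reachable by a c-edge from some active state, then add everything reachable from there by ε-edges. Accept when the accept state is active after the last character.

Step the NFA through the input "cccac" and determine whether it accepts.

S₀ = ε-closure({0}) = {0,2,4}
'c' @ 1: {5,6}
'c' @ 2: {1,7}  (accept∈set)
'c' @ 3: {}  — no active states
rest 'ac' ignored (set empty)
final: {}; accept 1 not in set

Answer: REJECT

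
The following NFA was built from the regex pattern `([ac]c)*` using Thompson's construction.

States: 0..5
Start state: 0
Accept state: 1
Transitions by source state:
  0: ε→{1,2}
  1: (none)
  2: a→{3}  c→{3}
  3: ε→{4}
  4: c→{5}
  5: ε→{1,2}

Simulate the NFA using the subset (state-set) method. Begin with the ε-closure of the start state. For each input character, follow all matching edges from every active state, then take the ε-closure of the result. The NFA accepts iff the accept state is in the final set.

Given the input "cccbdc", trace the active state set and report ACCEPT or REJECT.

Answer: REJECT

Steps:
initial (ε-close {0}): {0,1,2}
'c' @ 1: {3,4}
'c' @ 2: {1,2,5}  (accept∈set)
'c' @ 3: {3,4}
'b' @ 4: {}  — no active states
rest 'dc' ignored (set empty)
after full input: {}  (accept=1 not in)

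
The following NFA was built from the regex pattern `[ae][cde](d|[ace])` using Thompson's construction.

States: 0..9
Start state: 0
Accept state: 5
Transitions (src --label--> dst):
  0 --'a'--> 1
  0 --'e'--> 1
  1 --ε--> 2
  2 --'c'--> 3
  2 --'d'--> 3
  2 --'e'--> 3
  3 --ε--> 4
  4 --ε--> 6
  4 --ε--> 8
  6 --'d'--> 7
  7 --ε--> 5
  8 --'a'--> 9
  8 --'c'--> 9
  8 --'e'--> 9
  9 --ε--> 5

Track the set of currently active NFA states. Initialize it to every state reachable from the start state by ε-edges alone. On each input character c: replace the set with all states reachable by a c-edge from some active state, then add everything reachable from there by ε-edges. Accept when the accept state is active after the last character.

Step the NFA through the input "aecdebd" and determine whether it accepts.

Answer: REJECT

Steps:
initial (ε-close {0}): {0}
'a' @ 1: {1,2}
'e' @ 2: {3,4,6,8}
'c' @ 3: {5,9}  ✓accept
'd' @ 4: {}  — no active states
rest 'ebd' ignored (set empty)
end set {} — state 5 not in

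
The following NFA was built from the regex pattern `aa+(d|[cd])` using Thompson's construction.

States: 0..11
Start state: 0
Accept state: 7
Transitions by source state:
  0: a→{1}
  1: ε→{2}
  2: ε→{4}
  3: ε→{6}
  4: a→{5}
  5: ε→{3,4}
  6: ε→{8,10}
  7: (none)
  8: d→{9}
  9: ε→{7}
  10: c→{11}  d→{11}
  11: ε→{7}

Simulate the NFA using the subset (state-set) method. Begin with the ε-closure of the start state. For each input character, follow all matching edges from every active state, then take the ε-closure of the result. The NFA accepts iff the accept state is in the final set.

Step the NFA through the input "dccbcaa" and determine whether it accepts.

initial (ε-close {0}): {0}
'd' @ 1: {}  — no active states
rest 'ccbcaa' ignored (set empty)
end set {} — state 7 not in

Answer: REJECT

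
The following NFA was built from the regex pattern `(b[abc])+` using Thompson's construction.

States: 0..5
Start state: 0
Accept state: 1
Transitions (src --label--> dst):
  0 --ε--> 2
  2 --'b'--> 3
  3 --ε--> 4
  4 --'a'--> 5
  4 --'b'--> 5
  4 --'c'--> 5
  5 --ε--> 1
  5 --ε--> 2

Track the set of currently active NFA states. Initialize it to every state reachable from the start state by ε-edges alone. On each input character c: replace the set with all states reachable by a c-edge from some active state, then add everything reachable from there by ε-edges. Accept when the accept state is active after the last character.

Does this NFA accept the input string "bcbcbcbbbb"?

Answer: ACCEPT

Steps:
start: ε-closure({0}) = {0,2}
'b' @ 1: {3,4}
'c' @ 2: {1,2,5}  ✓accept
'b' @ 3: {3,4}
'c' @ 4: {1,2,5}  ✓accept
'b' @ 5: {3,4}
'c' @ 6: {1,2,5}  ✓accept
'b' @ 7: {3,4}
'b' @ 8: {1,2,5}  ✓accept
'b' @ 9: {3,4}
'b' @ 10: {1,2,5}  ✓accept
final: {1,2,5}; accept 1 in set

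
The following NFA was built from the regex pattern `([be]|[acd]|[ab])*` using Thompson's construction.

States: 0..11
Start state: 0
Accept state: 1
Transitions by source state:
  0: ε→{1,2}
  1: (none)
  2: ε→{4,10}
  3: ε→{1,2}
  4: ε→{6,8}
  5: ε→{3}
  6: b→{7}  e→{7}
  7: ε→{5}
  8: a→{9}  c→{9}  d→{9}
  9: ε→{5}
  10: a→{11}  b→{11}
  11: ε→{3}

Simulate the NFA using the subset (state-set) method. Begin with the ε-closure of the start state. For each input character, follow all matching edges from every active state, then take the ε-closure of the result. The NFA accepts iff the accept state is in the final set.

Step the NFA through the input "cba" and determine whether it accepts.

Answer: ACCEPT

Steps:
S₀ = ε-closure({0}) = {0,1,2,4,6,8,10}
'c' @ 1: {1,2,3,4,5,6,8,9,10}  [accepting]
'b' @ 2: {1,2,3,4,5,6,7,8,10,11}  [accepting]
'a' @ 3: {1,2,3,4,5,6,8,9,10,11}  [accepting]
end set {1,2,3,4,5,6,8,9,10,11} — state 1 in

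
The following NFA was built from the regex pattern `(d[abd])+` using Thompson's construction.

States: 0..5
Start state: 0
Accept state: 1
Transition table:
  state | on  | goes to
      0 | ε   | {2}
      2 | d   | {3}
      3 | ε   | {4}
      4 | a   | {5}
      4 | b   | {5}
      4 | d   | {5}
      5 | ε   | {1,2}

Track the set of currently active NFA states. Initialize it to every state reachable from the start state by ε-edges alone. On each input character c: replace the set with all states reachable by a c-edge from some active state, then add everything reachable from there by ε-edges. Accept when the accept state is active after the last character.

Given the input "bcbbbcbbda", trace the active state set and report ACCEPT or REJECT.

S₀ = ε-closure({0}) = {0,2}
'b' @ 1: {}  — no active states
rest 'cbbbcbbda' ignored (set empty)
after full input: {}  (accept=1 not in)

Answer: REJECT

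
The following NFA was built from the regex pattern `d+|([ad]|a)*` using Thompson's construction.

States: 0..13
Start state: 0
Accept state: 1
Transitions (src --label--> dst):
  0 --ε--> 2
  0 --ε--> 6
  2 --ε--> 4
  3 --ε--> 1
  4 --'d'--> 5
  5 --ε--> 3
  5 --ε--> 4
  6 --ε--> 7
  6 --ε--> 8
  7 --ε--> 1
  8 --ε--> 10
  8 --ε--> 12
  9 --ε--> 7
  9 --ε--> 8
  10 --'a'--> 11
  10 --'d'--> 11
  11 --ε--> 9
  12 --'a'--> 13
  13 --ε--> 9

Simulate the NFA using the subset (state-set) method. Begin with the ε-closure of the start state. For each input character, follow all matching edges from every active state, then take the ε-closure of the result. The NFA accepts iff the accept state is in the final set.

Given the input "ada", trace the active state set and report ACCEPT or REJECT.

start: ε-closure({0}) = {0,1,2,4,6,7,8,10,12}
'a' @ 1: {1,7,8,9,10,11,12,13}  (accept∈set)
'd' @ 2: {1,7,8,9,10,11,12}  (accept∈set)
'a' @ 3: {1,7,8,9,10,11,12,13}  (accept∈set)
after full input: {1,7,8,9,10,11,12,13}  (accept=1 in)

Answer: ACCEPT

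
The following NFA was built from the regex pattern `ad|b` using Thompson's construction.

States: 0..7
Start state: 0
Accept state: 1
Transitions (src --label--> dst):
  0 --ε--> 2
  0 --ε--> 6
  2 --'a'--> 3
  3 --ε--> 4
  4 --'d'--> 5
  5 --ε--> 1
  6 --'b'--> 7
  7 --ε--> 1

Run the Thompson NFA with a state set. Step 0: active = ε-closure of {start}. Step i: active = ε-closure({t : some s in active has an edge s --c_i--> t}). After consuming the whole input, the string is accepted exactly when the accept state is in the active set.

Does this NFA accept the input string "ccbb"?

initial (ε-close {0}): {0,2,6}
'c' @ 1: {}  — state set empty
rest 'cbb' ignored (set empty)
after full input: {}  (accept=1 not in)

Answer: REJECT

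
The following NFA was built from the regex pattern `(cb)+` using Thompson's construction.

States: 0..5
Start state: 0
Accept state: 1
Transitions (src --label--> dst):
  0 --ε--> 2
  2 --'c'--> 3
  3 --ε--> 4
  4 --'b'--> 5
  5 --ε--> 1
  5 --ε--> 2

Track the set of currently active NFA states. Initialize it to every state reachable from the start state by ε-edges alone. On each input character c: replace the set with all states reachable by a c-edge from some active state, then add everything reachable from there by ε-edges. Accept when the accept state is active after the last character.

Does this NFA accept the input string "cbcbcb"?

Answer: ACCEPT

Trace:
initial (ε-close {0}): {0,2}
'c' @ 1: {3,4}
'b' @ 2: {1,2,5}  (accept∈set)
'c' @ 3: {3,4}
'b' @ 4: {1,2,5}  (accept∈set)
'c' @ 5: {3,4}
'b' @ 6: {1,2,5}  (accept∈set)
after full input: {1,2,5}  (accept=1 in)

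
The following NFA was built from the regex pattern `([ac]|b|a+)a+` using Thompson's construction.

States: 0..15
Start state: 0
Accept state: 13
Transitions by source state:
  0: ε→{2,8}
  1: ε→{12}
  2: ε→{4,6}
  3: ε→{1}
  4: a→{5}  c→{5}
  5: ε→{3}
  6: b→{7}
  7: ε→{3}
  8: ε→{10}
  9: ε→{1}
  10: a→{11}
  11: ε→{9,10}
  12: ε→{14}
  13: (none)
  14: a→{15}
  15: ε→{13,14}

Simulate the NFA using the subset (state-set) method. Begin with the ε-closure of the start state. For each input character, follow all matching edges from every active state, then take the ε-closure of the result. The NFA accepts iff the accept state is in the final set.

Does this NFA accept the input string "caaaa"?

initial (ε-close {0}): {0,2,4,6,8,10}
'c' @ 1: {1,3,5,12,14}
'a' @ 2: {13,14,15}  [accepting]
'a' @ 3: {13,14,15}  [accepting]
'a' @ 4: {13,14,15}  [accepting]
'a' @ 5: {13,14,15}  [accepting]
end set {13,14,15} — state 13 in

Answer: ACCEPT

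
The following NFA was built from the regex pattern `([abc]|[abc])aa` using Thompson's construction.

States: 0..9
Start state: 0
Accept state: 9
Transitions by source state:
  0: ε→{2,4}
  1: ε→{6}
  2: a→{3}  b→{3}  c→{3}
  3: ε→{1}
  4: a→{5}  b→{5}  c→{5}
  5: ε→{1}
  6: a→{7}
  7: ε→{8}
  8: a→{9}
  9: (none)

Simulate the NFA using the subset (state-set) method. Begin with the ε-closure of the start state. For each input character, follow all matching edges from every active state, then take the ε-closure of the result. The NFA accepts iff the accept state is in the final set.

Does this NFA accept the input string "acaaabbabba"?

Answer: REJECT

Derivation:
initial (ε-close {0}): {0,2,4}
'a' @ 1: {1,3,5,6}
'c' @ 2: {}  — dead — no transitions
rest 'aaabbabba' ignored (set empty)
final: {}; accept 9 not in set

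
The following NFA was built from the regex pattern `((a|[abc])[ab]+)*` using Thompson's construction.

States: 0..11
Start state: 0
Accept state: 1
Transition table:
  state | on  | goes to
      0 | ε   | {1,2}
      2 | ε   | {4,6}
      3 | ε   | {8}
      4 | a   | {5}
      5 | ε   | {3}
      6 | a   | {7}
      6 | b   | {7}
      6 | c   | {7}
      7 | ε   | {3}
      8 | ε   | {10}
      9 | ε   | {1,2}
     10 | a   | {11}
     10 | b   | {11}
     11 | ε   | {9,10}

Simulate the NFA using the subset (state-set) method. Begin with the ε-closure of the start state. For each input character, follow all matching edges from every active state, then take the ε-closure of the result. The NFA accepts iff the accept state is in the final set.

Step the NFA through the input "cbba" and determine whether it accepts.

start: ε-closure({0}) = {0,1,2,4,6}
'c' @ 1: {3,7,8,10}
'b' @ 2: {1,2,4,6,9,10,11}  [accepting]
'b' @ 3: {1,2,3,4,6,7,8,9,10,11}  [accepting]
'a' @ 4: {1,2,3,4,5,6,7,8,9,10,11}  [accepting]
end set {1,2,3,4,5,6,7,8,9,10,11} — state 1 in

Answer: ACCEPT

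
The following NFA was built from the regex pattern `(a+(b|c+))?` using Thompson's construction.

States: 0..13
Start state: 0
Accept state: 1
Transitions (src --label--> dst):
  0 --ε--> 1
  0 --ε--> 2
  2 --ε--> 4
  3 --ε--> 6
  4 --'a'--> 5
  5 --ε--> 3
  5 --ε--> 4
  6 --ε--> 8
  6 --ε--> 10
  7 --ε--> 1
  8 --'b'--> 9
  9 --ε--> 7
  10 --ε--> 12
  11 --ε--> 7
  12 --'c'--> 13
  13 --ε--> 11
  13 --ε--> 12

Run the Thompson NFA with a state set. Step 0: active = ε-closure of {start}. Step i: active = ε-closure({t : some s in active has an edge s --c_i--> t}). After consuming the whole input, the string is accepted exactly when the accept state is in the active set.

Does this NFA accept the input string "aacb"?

Answer: REJECT

Trace:
S₀ = ε-closure({0}) = {0,1,2,4}
'a' @ 1: {3,4,5,6,8,10,12}
'a' @ 2: {3,4,5,6,8,10,12}
'c' @ 3: {1,7,11,12,13}  ✓accept
'b' @ 4: {}  — state set empty
final: {}; accept 1 not in set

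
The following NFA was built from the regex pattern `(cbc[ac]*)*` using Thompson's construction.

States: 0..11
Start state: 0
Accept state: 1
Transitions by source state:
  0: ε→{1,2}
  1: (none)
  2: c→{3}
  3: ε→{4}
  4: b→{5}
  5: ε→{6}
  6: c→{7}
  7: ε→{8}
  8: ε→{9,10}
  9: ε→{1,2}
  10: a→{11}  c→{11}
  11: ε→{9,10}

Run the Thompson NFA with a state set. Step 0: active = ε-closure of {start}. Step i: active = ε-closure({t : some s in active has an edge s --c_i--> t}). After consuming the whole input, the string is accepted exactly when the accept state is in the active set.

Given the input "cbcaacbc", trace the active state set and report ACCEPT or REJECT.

Answer: ACCEPT

Derivation:
initial (ε-close {0}): {0,1,2}
'c' @ 1: {3,4}
'b' @ 2: {5,6}
'c' @ 3: {1,2,7,8,9,10}  [accepting]
'a' @ 4: {1,2,9,10,11}  [accepting]
'a' @ 5: {1,2,9,10,11}  [accepting]
'c' @ 6: {1,2,3,4,9,10,11}  [accepting]
'b' @ 7: {5,6}
'c' @ 8: {1,2,7,8,9,10}  [accepting]
end set {1,2,7,8,9,10} — state 1 in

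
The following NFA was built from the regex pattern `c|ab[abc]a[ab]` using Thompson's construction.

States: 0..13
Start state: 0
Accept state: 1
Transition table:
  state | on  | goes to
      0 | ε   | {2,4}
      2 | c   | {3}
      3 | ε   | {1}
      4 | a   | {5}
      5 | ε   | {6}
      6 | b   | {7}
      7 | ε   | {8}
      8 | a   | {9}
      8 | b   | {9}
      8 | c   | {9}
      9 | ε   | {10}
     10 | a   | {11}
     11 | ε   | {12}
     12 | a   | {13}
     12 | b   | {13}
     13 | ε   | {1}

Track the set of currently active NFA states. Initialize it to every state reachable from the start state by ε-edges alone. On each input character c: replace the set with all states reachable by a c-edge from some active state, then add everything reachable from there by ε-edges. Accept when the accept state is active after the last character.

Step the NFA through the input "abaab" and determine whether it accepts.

start: ε-closure({0}) = {0,2,4}
'a' @ 1: {5,6}
'b' @ 2: {7,8}
'a' @ 3: {9,10}
'a' @ 4: {11,12}
'b' @ 5: {1,13}  (accept∈set)
end set {1,13} — state 1 in

Answer: ACCEPT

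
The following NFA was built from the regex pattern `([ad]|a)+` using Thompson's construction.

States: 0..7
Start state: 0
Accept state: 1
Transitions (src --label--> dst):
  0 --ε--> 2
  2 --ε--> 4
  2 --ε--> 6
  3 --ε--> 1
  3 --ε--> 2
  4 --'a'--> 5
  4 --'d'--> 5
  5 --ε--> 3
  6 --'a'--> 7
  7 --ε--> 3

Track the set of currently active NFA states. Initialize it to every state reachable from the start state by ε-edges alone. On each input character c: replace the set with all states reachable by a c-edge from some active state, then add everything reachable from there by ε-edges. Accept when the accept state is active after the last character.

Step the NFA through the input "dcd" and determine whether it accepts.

S₀ = ε-closure({0}) = {0,2,4,6}
'd' @ 1: {1,2,3,4,5,6}  [accepting]
'c' @ 2: {}  — dead — no transitions
rest 'd' ignored (set empty)
after full input: {}  (accept=1 not in)

Answer: REJECT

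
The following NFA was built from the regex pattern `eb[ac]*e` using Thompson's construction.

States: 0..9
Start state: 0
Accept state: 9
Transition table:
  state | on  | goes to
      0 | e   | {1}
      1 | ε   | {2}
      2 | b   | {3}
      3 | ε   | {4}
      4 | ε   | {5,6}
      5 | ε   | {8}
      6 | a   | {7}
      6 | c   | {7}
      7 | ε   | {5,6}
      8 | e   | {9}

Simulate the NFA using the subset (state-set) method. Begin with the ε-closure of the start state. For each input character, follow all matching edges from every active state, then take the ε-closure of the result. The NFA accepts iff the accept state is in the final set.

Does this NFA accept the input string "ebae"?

Answer: ACCEPT

Derivation:
start: ε-closure({0}) = {0}
'e' @ 1: {1,2}
'b' @ 2: {3,4,5,6,8}
'a' @ 3: {5,6,7,8}
'e' @ 4: {9}  [accepting]
end set {9} — state 9 in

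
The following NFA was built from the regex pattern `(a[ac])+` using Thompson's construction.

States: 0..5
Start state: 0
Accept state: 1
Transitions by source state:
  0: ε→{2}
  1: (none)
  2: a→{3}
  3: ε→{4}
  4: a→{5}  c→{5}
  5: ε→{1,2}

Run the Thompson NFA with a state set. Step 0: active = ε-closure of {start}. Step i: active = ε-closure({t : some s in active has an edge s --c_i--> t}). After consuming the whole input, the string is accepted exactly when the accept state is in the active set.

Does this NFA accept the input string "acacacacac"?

S₀ = ε-closure({0}) = {0,2}
'a' @ 1: {3,4}
'c' @ 2: {1,2,5}  (accept∈set)
'a' @ 3: {3,4}
'c' @ 4: {1,2,5}  (accept∈set)
'a' @ 5: {3,4}
'c' @ 6: {1,2,5}  (accept∈set)
'a' @ 7: {3,4}
'c' @ 8: {1,2,5}  (accept∈set)
'a' @ 9: {3,4}
'c' @ 10: {1,2,5}  (accept∈set)
final: {1,2,5}; accept 1 in set

Answer: ACCEPT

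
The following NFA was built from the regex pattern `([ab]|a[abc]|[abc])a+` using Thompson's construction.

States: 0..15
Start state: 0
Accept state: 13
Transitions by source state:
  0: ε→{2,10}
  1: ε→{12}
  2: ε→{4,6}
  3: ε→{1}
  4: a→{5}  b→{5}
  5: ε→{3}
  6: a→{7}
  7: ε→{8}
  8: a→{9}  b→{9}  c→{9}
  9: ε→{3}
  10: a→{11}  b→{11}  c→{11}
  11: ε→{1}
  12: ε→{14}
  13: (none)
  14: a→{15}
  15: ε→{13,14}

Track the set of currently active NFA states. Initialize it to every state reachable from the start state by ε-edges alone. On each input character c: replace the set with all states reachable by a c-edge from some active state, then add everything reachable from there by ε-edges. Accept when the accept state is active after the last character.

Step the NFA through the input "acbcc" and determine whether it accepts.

initial (ε-close {0}): {0,2,4,6,10}
'a' @ 1: {1,3,5,7,8,11,12,14}
'c' @ 2: {1,3,9,12,14}
'b' @ 3: {}  — state set empty
rest 'cc' ignored (set empty)
after full input: {}  (accept=13 not in)

Answer: REJECT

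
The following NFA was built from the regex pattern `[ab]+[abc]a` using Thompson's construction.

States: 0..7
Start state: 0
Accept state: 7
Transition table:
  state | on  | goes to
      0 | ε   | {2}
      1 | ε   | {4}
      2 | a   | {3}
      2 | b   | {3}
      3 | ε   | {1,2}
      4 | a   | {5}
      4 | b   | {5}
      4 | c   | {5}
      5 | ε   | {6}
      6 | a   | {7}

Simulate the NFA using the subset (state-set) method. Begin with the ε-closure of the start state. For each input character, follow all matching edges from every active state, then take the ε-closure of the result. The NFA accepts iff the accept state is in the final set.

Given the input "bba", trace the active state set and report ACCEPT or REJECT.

initial (ε-close {0}): {0,2}
'b' @ 1: {1,2,3,4}
'b' @ 2: {1,2,3,4,5,6}
'a' @ 3: {1,2,3,4,5,6,7}  ✓accept
final: {1,2,3,4,5,6,7}; accept 7 in set

Answer: ACCEPT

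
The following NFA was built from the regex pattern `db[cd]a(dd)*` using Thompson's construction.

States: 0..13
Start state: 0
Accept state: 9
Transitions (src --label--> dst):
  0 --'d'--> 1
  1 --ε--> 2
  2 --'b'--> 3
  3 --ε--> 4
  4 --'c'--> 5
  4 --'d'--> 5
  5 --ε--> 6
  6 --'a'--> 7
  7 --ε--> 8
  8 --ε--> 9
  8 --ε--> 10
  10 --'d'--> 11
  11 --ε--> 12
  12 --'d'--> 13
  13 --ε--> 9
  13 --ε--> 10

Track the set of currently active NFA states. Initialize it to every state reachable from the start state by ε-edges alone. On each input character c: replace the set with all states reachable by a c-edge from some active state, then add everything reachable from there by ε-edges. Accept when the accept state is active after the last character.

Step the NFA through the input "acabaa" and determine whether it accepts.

Answer: REJECT

Steps:
S₀ = ε-closure({0}) = {0}
'a' @ 1: {}  — no active states
rest 'cabaa' ignored (set empty)
after full input: {}  (accept=9 not in)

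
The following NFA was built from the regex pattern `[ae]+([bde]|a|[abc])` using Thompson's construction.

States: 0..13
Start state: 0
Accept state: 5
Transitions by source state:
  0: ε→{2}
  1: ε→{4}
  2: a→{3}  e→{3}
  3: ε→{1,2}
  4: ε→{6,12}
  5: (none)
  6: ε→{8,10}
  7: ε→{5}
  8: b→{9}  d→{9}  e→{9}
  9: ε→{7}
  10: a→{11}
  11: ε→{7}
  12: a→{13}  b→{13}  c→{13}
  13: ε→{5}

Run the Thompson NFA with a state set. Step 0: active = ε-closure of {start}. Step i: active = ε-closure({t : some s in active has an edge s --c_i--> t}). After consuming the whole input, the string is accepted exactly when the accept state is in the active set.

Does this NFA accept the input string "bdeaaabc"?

Answer: REJECT

Trace:
start: ε-closure({0}) = {0,2}
'b' @ 1: {}  — state set empty
rest 'deaaabc' ignored (set empty)
end set {} — state 5 not in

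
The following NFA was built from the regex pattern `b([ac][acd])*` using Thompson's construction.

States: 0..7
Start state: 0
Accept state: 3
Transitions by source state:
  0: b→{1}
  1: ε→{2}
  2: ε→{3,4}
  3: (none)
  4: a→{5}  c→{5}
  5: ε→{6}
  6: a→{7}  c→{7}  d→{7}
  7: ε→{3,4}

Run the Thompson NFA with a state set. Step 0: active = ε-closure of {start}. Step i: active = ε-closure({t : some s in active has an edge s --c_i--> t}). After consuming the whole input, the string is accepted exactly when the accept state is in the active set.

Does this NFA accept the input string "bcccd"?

Answer: ACCEPT

Trace:
initial (ε-close {0}): {0}
'b' @ 1: {1,2,3,4}  [accepting]
'c' @ 2: {5,6}
'c' @ 3: {3,4,7}  [accepting]
'c' @ 4: {5,6}
'd' @ 5: {3,4,7}  [accepting]
after full input: {3,4,7}  (accept=3 in)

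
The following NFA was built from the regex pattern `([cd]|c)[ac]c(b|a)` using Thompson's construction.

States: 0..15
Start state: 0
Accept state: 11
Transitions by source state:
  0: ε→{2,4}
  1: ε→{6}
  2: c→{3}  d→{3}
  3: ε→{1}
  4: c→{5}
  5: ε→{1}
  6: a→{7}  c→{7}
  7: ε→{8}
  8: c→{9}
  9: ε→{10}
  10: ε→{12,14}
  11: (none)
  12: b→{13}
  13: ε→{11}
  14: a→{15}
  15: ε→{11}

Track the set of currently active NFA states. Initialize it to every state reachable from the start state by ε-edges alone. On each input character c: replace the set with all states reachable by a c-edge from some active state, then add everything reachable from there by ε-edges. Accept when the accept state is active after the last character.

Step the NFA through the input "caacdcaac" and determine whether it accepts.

Answer: REJECT

Trace:
S₀ = ε-closure({0}) = {0,2,4}
'c' @ 1: {1,3,5,6}
'a' @ 2: {7,8}
'a' @ 3: {}  — state set empty
rest 'cdcaac' ignored (set empty)
after full input: {}  (accept=11 not in)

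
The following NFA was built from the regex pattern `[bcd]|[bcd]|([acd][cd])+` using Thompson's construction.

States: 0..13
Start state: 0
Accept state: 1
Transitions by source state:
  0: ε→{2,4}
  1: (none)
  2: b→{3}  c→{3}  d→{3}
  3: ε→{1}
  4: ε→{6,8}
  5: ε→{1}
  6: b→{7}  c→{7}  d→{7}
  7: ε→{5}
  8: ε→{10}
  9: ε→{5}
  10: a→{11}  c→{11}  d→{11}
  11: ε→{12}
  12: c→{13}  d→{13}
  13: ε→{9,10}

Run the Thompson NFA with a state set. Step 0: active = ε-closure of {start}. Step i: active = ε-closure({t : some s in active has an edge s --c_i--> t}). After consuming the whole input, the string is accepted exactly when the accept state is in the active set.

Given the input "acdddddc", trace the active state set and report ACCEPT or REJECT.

initial (ε-close {0}): {0,2,4,6,8,10}
'a' @ 1: {11,12}
'c' @ 2: {1,5,9,10,13}  (accept∈set)
'd' @ 3: {11,12}
'd' @ 4: {1,5,9,10,13}  (accept∈set)
'd' @ 5: {11,12}
'd' @ 6: {1,5,9,10,13}  (accept∈set)
'd' @ 7: {11,12}
'c' @ 8: {1,5,9,10,13}  (accept∈set)
after full input: {1,5,9,10,13}  (accept=1 in)

Answer: ACCEPT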